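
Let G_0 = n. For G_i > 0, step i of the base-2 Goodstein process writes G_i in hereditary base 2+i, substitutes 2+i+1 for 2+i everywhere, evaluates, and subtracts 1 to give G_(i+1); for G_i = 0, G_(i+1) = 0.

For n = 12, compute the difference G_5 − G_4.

i=0: 12 = 2^(2 + 1) + 2^2 (b=2); 2→3: 3^(3 + 1) + 3^3 = 108; 108−1 = 107
i=1: 107 = 3^(3 + 1) + 2·3^2 + 2·3 + 2 (b=3); 3→4: 4^(4 + 1) + 2·4^2 + 2·4 + 2 = 1066; 1066−1 = 1065
i=2: 1065 = 4^(4 + 1) + 2·4^2 + 2·4 + 1 (b=4); 4→5: 5^(5 + 1) + 2·5^2 + 2·5 + 1 = 15686; 15686−1 = 15685
i=3: 15685 = 5^(5 + 1) + 2·5^2 + 2·5 (b=5); 5→6: 6^(6 + 1) + 2·6^2 + 2·6 = 280020; 280020−1 = 280019
i=4: 280019 = 6^(6 + 1) + 2·6^2 + 6 + 5 (b=6); 6→7: 7^(7 + 1) + 2·7^2 + 7 + 5 = 5764911; 5764911−1 = 5764910

5484891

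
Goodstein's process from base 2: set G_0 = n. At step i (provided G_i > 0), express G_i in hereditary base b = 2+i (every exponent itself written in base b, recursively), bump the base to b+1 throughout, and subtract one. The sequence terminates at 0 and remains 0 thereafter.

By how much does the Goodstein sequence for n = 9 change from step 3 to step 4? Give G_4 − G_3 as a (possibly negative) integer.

130901

base 2: 9 = 2^(2 + 1) + 1; at 3: 3^(3 + 1) + 1 = 82; next = 81
base 3: 81 = 3^(3 + 1); at 4: 4^(4 + 1) = 1024; next = 1023
base 4: 1023 = 3·4^4 + 3·4^3 + 3·4^2 + 3·4 + 3; at 5: 3·5^5 + 3·5^3 + 3·5^2 + 3·5 + 3 = 9843; next = 9842
base 5: 9842 = 3·5^5 + 3·5^3 + 3·5^2 + 3·5 + 2; at 6: 3·6^6 + 3·6^3 + 3·6^2 + 3·6 + 2 = 140744; next = 140743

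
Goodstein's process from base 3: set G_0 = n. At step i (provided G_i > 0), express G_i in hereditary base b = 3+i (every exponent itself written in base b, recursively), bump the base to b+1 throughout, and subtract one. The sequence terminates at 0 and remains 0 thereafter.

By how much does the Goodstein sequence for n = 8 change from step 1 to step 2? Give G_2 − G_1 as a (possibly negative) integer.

(0) 8|_3 = 2·3 + 2 ↦ 2·4 + 2|_4 = 10 ⇒ 9
(1) 9|_4 = 2·4 + 1 ↦ 2·5 + 1|_5 = 11 ⇒ 10

1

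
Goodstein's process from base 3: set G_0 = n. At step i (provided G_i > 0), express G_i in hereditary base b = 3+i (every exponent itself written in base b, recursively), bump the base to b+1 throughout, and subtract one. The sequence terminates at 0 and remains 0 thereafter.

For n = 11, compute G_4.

39

G_0 = 11. HB_3(11) = 3^2 + 2. Bump = 18. G_1 = 17.
G_1 = 17. HB_4(17) = 4^2 + 1. Bump = 26. G_2 = 25.
G_2 = 25. HB_5(25) = 5^2. Bump = 36. G_3 = 35.
G_3 = 35. HB_6(35) = 5·6 + 5. Bump = 40. G_4 = 39.
G_4 = 39. HB_7(39) = 5·7 + 4. Bump = 44. G_5 = 43.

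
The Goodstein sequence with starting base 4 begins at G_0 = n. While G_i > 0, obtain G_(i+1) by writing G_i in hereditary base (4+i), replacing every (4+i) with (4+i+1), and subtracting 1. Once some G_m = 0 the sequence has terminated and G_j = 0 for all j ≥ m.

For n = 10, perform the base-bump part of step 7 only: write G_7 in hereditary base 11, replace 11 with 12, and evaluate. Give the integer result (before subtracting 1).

14

G_0=10  [base 4] 2·4 + 2  →[4↦5]→  2·5 + 2 = 12  −1 ⇒ G_1=11
G_1=11  [base 5] 2·5 + 1  →[5↦6]→  2·6 + 1 = 13  −1 ⇒ G_2=12
G_2=12  [base 6] 2·6  →[6↦7]→  2·7 = 14  −1 ⇒ G_3=13
G_3=13  [base 7] 7 + 6  →[7↦8]→  8 + 6 = 14  −1 ⇒ G_4=13
G_4=13  [base 8] 8 + 5  →[8↦9]→  9 + 5 = 14  −1 ⇒ G_5=13
G_5=13  [base 9] 9 + 4  →[9↦10]→  10 + 4 = 14  −1 ⇒ G_6=13
G_6=13  [base 10] 10 + 3  →[10↦11]→  11 + 3 = 14  −1 ⇒ G_7=13
G_7=13  [base 11] 11 + 2  →[11↦12]→  12 + 2 = 14  −1 ⇒ G_8=13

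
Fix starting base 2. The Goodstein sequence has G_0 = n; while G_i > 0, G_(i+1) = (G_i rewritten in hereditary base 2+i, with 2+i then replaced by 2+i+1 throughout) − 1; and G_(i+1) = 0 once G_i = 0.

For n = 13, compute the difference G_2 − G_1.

1171

i=0: 13 = 2^(2 + 1) + 2^2 + 1 (b=2); 2→3: 3^(3 + 1) + 3^3 + 1 = 109; 109−1 = 108
i=1: 108 = 3^(3 + 1) + 3^3 (b=3); 3→4: 4^(4 + 1) + 4^4 = 1280; 1280−1 = 1279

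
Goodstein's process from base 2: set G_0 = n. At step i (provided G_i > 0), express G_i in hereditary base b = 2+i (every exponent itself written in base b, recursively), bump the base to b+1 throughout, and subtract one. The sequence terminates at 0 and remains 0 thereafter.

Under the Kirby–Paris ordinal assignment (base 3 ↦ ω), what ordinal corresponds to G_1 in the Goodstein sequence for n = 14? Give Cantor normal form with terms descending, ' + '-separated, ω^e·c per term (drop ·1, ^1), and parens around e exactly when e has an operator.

(0) 14|_2 = 2^(2 + 1) + 2^2 + 2 ↦ 3^(3 + 1) + 3^3 + 3|_3 = 111 ⇒ 110
(1) 110|_3 = 3^(3 + 1) + 3^3 + 2 ↦ 4^(4 + 1) + 4^4 + 2|_4 = 1282 ⇒ 1281

ω^(ω + 1) + ω^ω + 2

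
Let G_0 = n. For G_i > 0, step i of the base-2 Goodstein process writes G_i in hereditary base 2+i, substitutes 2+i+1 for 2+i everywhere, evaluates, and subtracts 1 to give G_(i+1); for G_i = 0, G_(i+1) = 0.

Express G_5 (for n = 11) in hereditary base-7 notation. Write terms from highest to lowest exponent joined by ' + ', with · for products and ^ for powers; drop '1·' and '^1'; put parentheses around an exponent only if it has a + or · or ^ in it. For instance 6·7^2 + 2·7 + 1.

step 0: 11 = 2^(2 + 1) + 2 + 1; sub 3 for 2: 3^(3 + 1) + 3 + 1; = 85; G_1 = 85−1 = 84
step 1: 84 = 3^(3 + 1) + 3; sub 4 for 3: 4^(4 + 1) + 4; = 1028; G_2 = 1028−1 = 1027
step 2: 1027 = 4^(4 + 1) + 3; sub 5 for 4: 5^(5 + 1) + 3; = 15628; G_3 = 15628−1 = 15627
step 3: 15627 = 5^(5 + 1) + 2; sub 6 for 5: 6^(6 + 1) + 2; = 279938; G_4 = 279938−1 = 279937
step 4: 279937 = 6^(6 + 1) + 1; sub 7 for 6: 7^(7 + 1) + 1; = 5764802; G_5 = 5764802−1 = 5764801
step 5: 5764801 = 7^(7 + 1); sub 8 for 7: 8^(8 + 1); = 134217728; G_6 = 134217728−1 = 134217727

7^(7 + 1)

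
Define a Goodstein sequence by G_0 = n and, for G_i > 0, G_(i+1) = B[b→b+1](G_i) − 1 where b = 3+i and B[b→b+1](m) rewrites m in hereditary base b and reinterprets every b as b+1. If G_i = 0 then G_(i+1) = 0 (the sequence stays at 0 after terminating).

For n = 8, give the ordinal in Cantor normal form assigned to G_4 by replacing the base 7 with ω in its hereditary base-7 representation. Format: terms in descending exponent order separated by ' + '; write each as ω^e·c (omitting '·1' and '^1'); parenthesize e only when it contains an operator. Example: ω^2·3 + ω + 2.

ω + 4

step 0: 8 = 2·3 + 2; sub 4 for 3: 2·4 + 2; = 10; G_1 = 10−1 = 9
step 1: 9 = 2·4 + 1; sub 5 for 4: 2·5 + 1; = 11; G_2 = 11−1 = 10
step 2: 10 = 2·5; sub 6 for 5: 2·6; = 12; G_3 = 12−1 = 11
step 3: 11 = 6 + 5; sub 7 for 6: 7 + 5; = 12; G_4 = 12−1 = 11
step 4: 11 = 7 + 4; sub 8 for 7: 8 + 4; = 12; G_5 = 12−1 = 11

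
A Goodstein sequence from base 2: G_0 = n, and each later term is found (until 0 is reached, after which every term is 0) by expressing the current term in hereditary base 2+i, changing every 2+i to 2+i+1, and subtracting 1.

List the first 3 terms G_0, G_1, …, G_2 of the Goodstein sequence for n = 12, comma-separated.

12, 107, 1065

(0) 12|_2 = 2^(2 + 1) + 2^2 ↦ 3^(3 + 1) + 3^3|_3 = 108 ⇒ 107
(1) 107|_3 = 3^(3 + 1) + 2·3^2 + 2·3 + 2 ↦ 4^(4 + 1) + 2·4^2 + 2·4 + 2|_4 = 1066 ⇒ 1065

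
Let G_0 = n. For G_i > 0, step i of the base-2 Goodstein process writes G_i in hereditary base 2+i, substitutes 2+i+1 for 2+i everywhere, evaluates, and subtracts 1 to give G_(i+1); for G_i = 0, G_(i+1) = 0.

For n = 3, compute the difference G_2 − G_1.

3 —HB2→ 2 + 1 —bump→ 3 + 1 = 4 —(−1)→ 3
3 —HB3→ 3 —bump→ 4 = 4 —(−1)→ 3

0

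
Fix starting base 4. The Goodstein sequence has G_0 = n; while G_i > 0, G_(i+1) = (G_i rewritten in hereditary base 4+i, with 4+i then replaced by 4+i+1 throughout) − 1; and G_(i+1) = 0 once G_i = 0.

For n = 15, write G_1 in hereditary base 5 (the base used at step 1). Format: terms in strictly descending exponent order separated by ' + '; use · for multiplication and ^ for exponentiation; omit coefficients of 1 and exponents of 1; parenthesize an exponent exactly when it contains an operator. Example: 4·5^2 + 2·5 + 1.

G_0=15  [base 4] 3·4 + 3  →[4↦5]→  3·5 + 3 = 18  −1 ⇒ G_1=17
G_1=17  [base 5] 3·5 + 2  →[5↦6]→  3·6 + 2 = 20  −1 ⇒ G_2=19

3·5 + 2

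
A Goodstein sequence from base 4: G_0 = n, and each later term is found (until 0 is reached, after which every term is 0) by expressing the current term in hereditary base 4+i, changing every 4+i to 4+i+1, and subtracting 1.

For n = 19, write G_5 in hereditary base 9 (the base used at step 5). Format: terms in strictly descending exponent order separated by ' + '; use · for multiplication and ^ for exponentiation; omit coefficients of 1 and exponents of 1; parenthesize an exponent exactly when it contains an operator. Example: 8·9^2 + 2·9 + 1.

(0) 19|_4 = 4^2 + 3 ↦ 5^2 + 3|_5 = 28 ⇒ 27
(1) 27|_5 = 5^2 + 2 ↦ 6^2 + 2|_6 = 38 ⇒ 37
(2) 37|_6 = 6^2 + 1 ↦ 7^2 + 1|_7 = 50 ⇒ 49
(3) 49|_7 = 7^2 ↦ 8^2|_8 = 64 ⇒ 63
(4) 63|_8 = 7·8 + 7 ↦ 7·9 + 7|_9 = 70 ⇒ 69
(5) 69|_9 = 7·9 + 6 ↦ 7·10 + 6|_10 = 76 ⇒ 75

7·9 + 6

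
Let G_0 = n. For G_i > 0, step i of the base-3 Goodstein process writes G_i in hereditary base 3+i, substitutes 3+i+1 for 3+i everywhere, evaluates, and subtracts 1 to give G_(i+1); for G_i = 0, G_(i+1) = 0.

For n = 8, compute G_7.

11

G_0 = 8. HB_3(8) = 2·3 + 2. Bump = 10. G_1 = 9.
G_1 = 9. HB_4(9) = 2·4 + 1. Bump = 11. G_2 = 10.
G_2 = 10. HB_5(10) = 2·5. Bump = 12. G_3 = 11.
G_3 = 11. HB_6(11) = 6 + 5. Bump = 12. G_4 = 11.
G_4 = 11. HB_7(11) = 7 + 4. Bump = 12. G_5 = 11.
G_5 = 11. HB_8(11) = 8 + 3. Bump = 12. G_6 = 11.
G_6 = 11. HB_9(11) = 9 + 2. Bump = 12. G_7 = 11.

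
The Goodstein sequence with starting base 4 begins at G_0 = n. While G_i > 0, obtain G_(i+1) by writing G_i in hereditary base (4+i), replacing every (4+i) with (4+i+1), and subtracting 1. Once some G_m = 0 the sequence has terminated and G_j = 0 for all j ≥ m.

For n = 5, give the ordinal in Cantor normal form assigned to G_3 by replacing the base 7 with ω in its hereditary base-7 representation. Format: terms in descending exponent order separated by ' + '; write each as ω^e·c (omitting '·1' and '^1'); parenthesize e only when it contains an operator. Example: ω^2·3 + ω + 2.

i=0: 5 = 4 + 1 (b=4); 4→5: 5 + 1 = 6; 6−1 = 5
i=1: 5 = 5 (b=5); 5→6: 6 = 6; 6−1 = 5
i=2: 5 = 5 (b=6); 6→7: 5 = 5; 5−1 = 4
i=3: 4 = 4 (b=7); 7→8: 4 = 4; 4−1 = 3

4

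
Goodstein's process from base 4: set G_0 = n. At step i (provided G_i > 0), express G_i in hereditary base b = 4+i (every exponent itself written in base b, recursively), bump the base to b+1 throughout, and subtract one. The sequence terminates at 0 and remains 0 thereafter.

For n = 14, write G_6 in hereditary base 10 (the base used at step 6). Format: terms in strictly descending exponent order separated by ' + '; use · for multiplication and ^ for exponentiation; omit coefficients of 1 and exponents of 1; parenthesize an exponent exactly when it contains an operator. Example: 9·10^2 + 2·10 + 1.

[0] 14 ≡ 3·4 + 2 (base 4). Lift 5: 17. −1: 16.
[1] 16 ≡ 3·5 + 1 (base 5). Lift 6: 19. −1: 18.
[2] 18 ≡ 3·6 (base 6). Lift 7: 21. −1: 20.
[3] 20 ≡ 2·7 + 6 (base 7). Lift 8: 22. −1: 21.
[4] 21 ≡ 2·8 + 5 (base 8). Lift 9: 23. −1: 22.
[5] 22 ≡ 2·9 + 4 (base 9). Lift 10: 24. −1: 23.
[6] 23 ≡ 2·10 + 3 (base 10). Lift 11: 25. −1: 24.

2·10 + 3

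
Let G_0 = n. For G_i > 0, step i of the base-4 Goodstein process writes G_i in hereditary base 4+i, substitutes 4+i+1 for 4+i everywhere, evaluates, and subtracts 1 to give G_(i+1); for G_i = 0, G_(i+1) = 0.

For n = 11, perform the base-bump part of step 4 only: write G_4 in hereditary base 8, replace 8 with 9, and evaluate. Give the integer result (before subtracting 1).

16

base 4: 11 = 2·4 + 3; at 5: 2·5 + 3 = 13; next = 12
base 5: 12 = 2·5 + 2; at 6: 2·6 + 2 = 14; next = 13
base 6: 13 = 2·6 + 1; at 7: 2·7 + 1 = 15; next = 14
base 7: 14 = 2·7; at 8: 2·8 = 16; next = 15
base 8: 15 = 8 + 7; at 9: 9 + 7 = 16; next = 15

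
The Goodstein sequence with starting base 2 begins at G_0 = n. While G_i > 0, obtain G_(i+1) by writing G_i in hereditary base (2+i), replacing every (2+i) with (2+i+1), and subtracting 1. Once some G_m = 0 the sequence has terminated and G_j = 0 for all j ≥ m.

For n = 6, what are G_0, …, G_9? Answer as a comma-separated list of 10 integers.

G_0=6  [base 2] 2^2 + 2  →[2↦3]→  3^3 + 3 = 30  −1 ⇒ G_1=29
G_1=29  [base 3] 3^3 + 2  →[3↦4]→  4^4 + 2 = 258  −1 ⇒ G_2=257
G_2=257  [base 4] 4^4 + 1  →[4↦5]→  5^5 + 1 = 3126  −1 ⇒ G_3=3125
G_3=3125  [base 5] 5^5  →[5↦6]→  6^6 = 46656  −1 ⇒ G_4=46655
G_4=46655  [base 6] 5·6^5 + 5·6^4 + 5·6^3 + 5·6^2 + 5·6 + 5  →[6↦7]→  5·7^5 + 5·7^4 + 5·7^3 + 5·7^2 + 5·7 + 5 = 98040  −1 ⇒ G_5=98039
G_5=98039  [base 7] 5·7^5 + 5·7^4 + 5·7^3 + 5·7^2 + 5·7 + 4  →[7↦8]→  5·8^5 + 5·8^4 + 5·8^3 + 5·8^2 + 5·8 + 4 = 187244  −1 ⇒ G_6=187243
G_6=187243  [base 8] 5·8^5 + 5·8^4 + 5·8^3 + 5·8^2 + 5·8 + 3  →[8↦9]→  5·9^5 + 5·9^4 + 5·9^3 + 5·9^2 + 5·9 + 3 = 332148  −1 ⇒ G_7=332147
G_7=332147  [base 9] 5·9^5 + 5·9^4 + 5·9^3 + 5·9^2 + 5·9 + 2  →[9↦10]→  5·10^5 + 5·10^4 + 5·10^3 + 5·10^2 + 5·10 + 2 = 555552  −1 ⇒ G_8=555551
G_8=555551  [base 10] 5·10^5 + 5·10^4 + 5·10^3 + 5·10^2 + 5·10 + 1  →[10↦11]→  5·11^5 + 5·11^4 + 5·11^3 + 5·11^2 + 5·11 + 1 = 885776  −1 ⇒ G_9=885775

6, 29, 257, 3125, 46655, 98039, 187243, 332147, 555551, 885775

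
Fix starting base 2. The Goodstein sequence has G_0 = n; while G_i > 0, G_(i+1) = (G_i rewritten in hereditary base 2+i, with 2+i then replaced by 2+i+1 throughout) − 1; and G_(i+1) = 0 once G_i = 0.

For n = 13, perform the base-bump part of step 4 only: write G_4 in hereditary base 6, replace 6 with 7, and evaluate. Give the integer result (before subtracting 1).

5765999

[0] 13 ≡ 2^(2 + 1) + 2^2 + 1 (base 2). Lift 3: 109. −1: 108.
[1] 108 ≡ 3^(3 + 1) + 3^3 (base 3). Lift 4: 1280. −1: 1279.
[2] 1279 ≡ 4^(4 + 1) + 3·4^3 + 3·4^2 + 3·4 + 3 (base 4). Lift 5: 16093. −1: 16092.
[3] 16092 ≡ 5^(5 + 1) + 3·5^3 + 3·5^2 + 3·5 + 2 (base 5). Lift 6: 280712. −1: 280711.
[4] 280711 ≡ 6^(6 + 1) + 3·6^3 + 3·6^2 + 3·6 + 1 (base 6). Lift 7: 5765999. −1: 5765998.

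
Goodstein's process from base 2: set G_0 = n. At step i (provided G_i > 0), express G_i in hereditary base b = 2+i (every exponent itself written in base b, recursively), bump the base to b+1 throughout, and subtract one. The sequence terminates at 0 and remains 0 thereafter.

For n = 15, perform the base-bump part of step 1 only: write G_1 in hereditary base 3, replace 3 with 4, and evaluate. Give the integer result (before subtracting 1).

G_0 = 15. HB_2(15) = 2^(2 + 1) + 2^2 + 2 + 1. Bump = 112. G_1 = 111.
G_1 = 111. HB_3(111) = 3^(3 + 1) + 3^3 + 3. Bump = 1284. G_2 = 1283.

1284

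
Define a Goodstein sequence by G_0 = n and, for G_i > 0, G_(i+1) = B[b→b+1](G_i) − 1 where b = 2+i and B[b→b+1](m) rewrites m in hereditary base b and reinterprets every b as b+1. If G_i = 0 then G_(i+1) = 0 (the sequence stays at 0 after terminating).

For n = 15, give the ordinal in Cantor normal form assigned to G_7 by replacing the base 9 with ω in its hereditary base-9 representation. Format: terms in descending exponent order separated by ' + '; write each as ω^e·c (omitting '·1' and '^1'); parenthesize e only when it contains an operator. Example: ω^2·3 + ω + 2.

G_0 = 15. HB_2(15) = 2^(2 + 1) + 2^2 + 2 + 1. Bump = 112. G_1 = 111.
G_1 = 111. HB_3(111) = 3^(3 + 1) + 3^3 + 3. Bump = 1284. G_2 = 1283.
G_2 = 1283. HB_4(1283) = 4^(4 + 1) + 4^4 + 3. Bump = 18753. G_3 = 18752.
G_3 = 18752. HB_5(18752) = 5^(5 + 1) + 5^5 + 2. Bump = 326594. G_4 = 326593.
G_4 = 326593. HB_6(326593) = 6^(6 + 1) + 6^6 + 1. Bump = 6588345. G_5 = 6588344.
G_5 = 6588344. HB_7(6588344) = 7^(7 + 1) + 7^7. Bump = 150994944. G_6 = 150994943.
G_6 = 150994943. HB_8(150994943) = 8^(8 + 1) + 7·8^7 + 7·8^6 + 7·8^5 + 7·8^4 + 7·8^3 + 7·8^2 + 7·8 + 7. Bump = 3524450281. G_7 = 3524450280.
G_7 = 3524450280. HB_9(3524450280) = 9^(9 + 1) + 7·9^7 + 7·9^6 + 7·9^5 + 7·9^4 + 7·9^3 + 7·9^2 + 7·9 + 6. Bump = 100077777776. G_8 = 100077777775.

ω^(ω + 1) + ω^7·7 + ω^6·7 + ω^5·7 + ω^4·7 + ω^3·7 + ω^2·7 + ω·7 + 6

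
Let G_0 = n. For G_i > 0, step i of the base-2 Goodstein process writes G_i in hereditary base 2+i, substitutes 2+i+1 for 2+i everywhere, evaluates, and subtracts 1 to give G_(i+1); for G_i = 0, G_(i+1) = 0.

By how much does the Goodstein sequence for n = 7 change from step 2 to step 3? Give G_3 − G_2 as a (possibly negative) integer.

2868

[0] 7 ≡ 2^2 + 2 + 1 (base 2). Lift 3: 31. −1: 30.
[1] 30 ≡ 3^3 + 3 (base 3). Lift 4: 260. −1: 259.
[2] 259 ≡ 4^4 + 3 (base 4). Lift 5: 3128. −1: 3127.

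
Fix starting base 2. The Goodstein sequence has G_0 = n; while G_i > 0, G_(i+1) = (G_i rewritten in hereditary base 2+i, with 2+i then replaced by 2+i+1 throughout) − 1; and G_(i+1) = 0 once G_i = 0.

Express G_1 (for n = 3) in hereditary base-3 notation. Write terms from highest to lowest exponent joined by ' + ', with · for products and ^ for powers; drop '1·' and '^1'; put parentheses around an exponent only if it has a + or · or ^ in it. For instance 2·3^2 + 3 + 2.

G_0=3  [base 2] 2 + 1  →[2↦3]→  3 + 1 = 4  −1 ⇒ G_1=3
G_1=3  [base 3] 3  →[3↦4]→  4 = 4  −1 ⇒ G_2=3

3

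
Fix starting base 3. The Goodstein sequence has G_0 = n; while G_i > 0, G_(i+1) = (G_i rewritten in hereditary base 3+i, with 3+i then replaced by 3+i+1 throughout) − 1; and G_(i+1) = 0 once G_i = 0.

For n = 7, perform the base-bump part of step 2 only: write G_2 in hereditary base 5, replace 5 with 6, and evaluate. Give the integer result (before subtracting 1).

10

i=0: 7 = 2·3 + 1 (b=3); 3→4: 2·4 + 1 = 9; 9−1 = 8
i=1: 8 = 2·4 (b=4); 4→5: 2·5 = 10; 10−1 = 9
i=2: 9 = 5 + 4 (b=5); 5→6: 6 + 4 = 10; 10−1 = 9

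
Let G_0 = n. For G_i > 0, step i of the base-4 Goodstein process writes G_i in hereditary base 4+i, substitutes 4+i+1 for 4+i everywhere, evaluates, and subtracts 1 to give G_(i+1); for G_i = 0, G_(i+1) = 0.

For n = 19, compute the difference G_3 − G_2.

19 —HB4→ 4^2 + 3 —bump→ 5^2 + 3 = 28 —(−1)→ 27
27 —HB5→ 5^2 + 2 —bump→ 6^2 + 2 = 38 —(−1)→ 37
37 —HB6→ 6^2 + 1 —bump→ 7^2 + 1 = 50 —(−1)→ 49

12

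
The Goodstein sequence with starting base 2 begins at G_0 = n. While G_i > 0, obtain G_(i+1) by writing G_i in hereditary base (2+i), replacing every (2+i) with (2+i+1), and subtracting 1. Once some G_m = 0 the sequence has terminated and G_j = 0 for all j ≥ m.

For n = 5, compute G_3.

i=0: 5 = 2^2 + 1 (b=2); 2→3: 3^3 + 1 = 28; 28−1 = 27
i=1: 27 = 3^3 (b=3); 3→4: 4^4 = 256; 256−1 = 255
i=2: 255 = 3·4^3 + 3·4^2 + 3·4 + 3 (b=4); 4→5: 3·5^3 + 3·5^2 + 3·5 + 3 = 468; 468−1 = 467

467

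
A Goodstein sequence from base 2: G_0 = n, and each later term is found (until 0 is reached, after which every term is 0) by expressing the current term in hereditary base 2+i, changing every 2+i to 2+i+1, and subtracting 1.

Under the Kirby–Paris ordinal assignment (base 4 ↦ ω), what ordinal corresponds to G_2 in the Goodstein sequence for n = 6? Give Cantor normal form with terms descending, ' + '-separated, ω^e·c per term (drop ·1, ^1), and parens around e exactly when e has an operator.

ω^ω + 1

[0] 6 ≡ 2^2 + 2 (base 2). Lift 3: 30. −1: 29.
[1] 29 ≡ 3^3 + 2 (base 3). Lift 4: 258. −1: 257.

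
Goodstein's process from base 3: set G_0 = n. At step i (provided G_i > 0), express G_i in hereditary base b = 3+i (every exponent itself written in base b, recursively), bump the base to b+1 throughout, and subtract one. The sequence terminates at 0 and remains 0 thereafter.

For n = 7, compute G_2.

i=0: 7 = 2·3 + 1 (b=3); 3→4: 2·4 + 1 = 9; 9−1 = 8
i=1: 8 = 2·4 (b=4); 4→5: 2·5 = 10; 10−1 = 9
i=2: 9 = 5 + 4 (b=5); 5→6: 6 + 4 = 10; 10−1 = 9

9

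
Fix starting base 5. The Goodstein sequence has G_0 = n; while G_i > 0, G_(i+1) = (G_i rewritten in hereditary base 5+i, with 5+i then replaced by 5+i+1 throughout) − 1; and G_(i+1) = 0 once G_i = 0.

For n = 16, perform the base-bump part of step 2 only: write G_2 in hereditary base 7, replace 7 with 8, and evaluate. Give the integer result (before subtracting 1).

22

step 0: 16 = 3·5 + 1; sub 6 for 5: 3·6 + 1; = 19; G_1 = 19−1 = 18
step 1: 18 = 3·6; sub 7 for 6: 3·7; = 21; G_2 = 21−1 = 20
step 2: 20 = 2·7 + 6; sub 8 for 7: 2·8 + 6; = 22; G_3 = 22−1 = 21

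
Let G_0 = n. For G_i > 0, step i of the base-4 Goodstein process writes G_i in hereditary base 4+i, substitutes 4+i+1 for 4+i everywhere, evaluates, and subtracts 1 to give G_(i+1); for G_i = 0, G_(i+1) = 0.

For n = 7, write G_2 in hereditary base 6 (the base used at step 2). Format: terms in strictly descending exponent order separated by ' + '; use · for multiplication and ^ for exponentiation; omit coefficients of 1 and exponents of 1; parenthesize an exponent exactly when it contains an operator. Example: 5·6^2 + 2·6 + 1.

6 + 1

base 4: 7 = 4 + 3; at 5: 5 + 3 = 8; next = 7
base 5: 7 = 5 + 2; at 6: 6 + 2 = 8; next = 7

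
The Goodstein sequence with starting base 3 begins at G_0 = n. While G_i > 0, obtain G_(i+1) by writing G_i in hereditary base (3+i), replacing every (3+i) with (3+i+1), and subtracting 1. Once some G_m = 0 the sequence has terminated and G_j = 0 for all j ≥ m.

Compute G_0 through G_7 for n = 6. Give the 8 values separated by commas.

6, 7, 7, 7, 7, 7, 6, 5

step 0: 6 = 2·3; sub 4 for 3: 2·4; = 8; G_1 = 8−1 = 7
step 1: 7 = 4 + 3; sub 5 for 4: 5 + 3; = 8; G_2 = 8−1 = 7
step 2: 7 = 5 + 2; sub 6 for 5: 6 + 2; = 8; G_3 = 8−1 = 7
step 3: 7 = 6 + 1; sub 7 for 6: 7 + 1; = 8; G_4 = 8−1 = 7
step 4: 7 = 7; sub 8 for 7: 8; = 8; G_5 = 8−1 = 7
step 5: 7 = 7; sub 9 for 8: 7; = 7; G_6 = 7−1 = 6
step 6: 6 = 6; sub 10 for 9: 6; = 6; G_7 = 6−1 = 5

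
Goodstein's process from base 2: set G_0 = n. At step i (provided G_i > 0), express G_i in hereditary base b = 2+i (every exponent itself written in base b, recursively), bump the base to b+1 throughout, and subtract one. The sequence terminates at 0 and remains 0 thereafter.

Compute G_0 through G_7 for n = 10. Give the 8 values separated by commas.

10, 83, 1025, 15625, 279935, 4215754, 84073323, 1937434592

(0) 10|_2 = 2^(2 + 1) + 2 ↦ 3^(3 + 1) + 3|_3 = 84 ⇒ 83
(1) 83|_3 = 3^(3 + 1) + 2 ↦ 4^(4 + 1) + 2|_4 = 1026 ⇒ 1025
(2) 1025|_4 = 4^(4 + 1) + 1 ↦ 5^(5 + 1) + 1|_5 = 15626 ⇒ 15625
(3) 15625|_5 = 5^(5 + 1) ↦ 6^(6 + 1)|_6 = 279936 ⇒ 279935
(4) 279935|_6 = 5·6^6 + 5·6^5 + 5·6^4 + 5·6^3 + 5·6^2 + 5·6 + 5 ↦ 5·7^7 + 5·7^5 + 5·7^4 + 5·7^3 + 5·7^2 + 5·7 + 5|_7 = 4215755 ⇒ 4215754
(5) 4215754|_7 = 5·7^7 + 5·7^5 + 5·7^4 + 5·7^3 + 5·7^2 + 5·7 + 4 ↦ 5·8^8 + 5·8^5 + 5·8^4 + 5·8^3 + 5·8^2 + 5·8 + 4|_8 = 84073324 ⇒ 84073323
(6) 84073323|_8 = 5·8^8 + 5·8^5 + 5·8^4 + 5·8^3 + 5·8^2 + 5·8 + 3 ↦ 5·9^9 + 5·9^5 + 5·9^4 + 5·9^3 + 5·9^2 + 5·9 + 3|_9 = 1937434593 ⇒ 1937434592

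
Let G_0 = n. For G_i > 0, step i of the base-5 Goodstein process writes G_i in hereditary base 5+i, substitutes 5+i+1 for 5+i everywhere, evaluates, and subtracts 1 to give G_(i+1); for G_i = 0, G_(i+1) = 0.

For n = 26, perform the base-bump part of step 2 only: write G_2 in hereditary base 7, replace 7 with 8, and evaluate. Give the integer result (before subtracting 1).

base 5: 26 = 5^2 + 1; at 6: 6^2 + 1 = 37; next = 36
base 6: 36 = 6^2; at 7: 7^2 = 49; next = 48
base 7: 48 = 6·7 + 6; at 8: 6·8 + 6 = 54; next = 53

54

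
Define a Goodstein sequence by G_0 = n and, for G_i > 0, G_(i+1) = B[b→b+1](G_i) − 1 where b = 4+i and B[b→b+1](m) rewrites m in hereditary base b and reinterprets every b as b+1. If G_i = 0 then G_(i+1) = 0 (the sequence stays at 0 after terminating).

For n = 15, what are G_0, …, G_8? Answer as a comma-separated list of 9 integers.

15, 17, 19, 21, 23, 24, 25, 26, 27

G_0=15  [base 4] 3·4 + 3  →[4↦5]→  3·5 + 3 = 18  −1 ⇒ G_1=17
G_1=17  [base 5] 3·5 + 2  →[5↦6]→  3·6 + 2 = 20  −1 ⇒ G_2=19
G_2=19  [base 6] 3·6 + 1  →[6↦7]→  3·7 + 1 = 22  −1 ⇒ G_3=21
G_3=21  [base 7] 3·7  →[7↦8]→  3·8 = 24  −1 ⇒ G_4=23
G_4=23  [base 8] 2·8 + 7  →[8↦9]→  2·9 + 7 = 25  −1 ⇒ G_5=24
G_5=24  [base 9] 2·9 + 6  →[9↦10]→  2·10 + 6 = 26  −1 ⇒ G_6=25
G_6=25  [base 10] 2·10 + 5  →[10↦11]→  2·11 + 5 = 27  −1 ⇒ G_7=26
G_7=26  [base 11] 2·11 + 4  →[11↦12]→  2·12 + 4 = 28  −1 ⇒ G_8=27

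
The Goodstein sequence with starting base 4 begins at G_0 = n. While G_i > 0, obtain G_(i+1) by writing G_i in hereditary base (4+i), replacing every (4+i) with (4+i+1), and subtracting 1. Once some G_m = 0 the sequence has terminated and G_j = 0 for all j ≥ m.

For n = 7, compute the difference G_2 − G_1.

0

7 —HB4→ 4 + 3 —bump→ 5 + 3 = 8 —(−1)→ 7
7 —HB5→ 5 + 2 —bump→ 6 + 2 = 8 —(−1)→ 7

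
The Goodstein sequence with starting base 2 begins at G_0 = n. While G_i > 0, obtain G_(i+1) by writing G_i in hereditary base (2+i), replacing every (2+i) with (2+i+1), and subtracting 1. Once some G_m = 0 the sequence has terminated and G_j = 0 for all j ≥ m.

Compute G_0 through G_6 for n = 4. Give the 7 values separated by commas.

4, 26, 41, 60, 83, 109, 139

G_0=4  [base 2] 2^2  →[2↦3]→  3^3 = 27  −1 ⇒ G_1=26
G_1=26  [base 3] 2·3^2 + 2·3 + 2  →[3↦4]→  2·4^2 + 2·4 + 2 = 42  −1 ⇒ G_2=41
G_2=41  [base 4] 2·4^2 + 2·4 + 1  →[4↦5]→  2·5^2 + 2·5 + 1 = 61  −1 ⇒ G_3=60
G_3=60  [base 5] 2·5^2 + 2·5  →[5↦6]→  2·6^2 + 2·6 = 84  −1 ⇒ G_4=83
G_4=83  [base 6] 2·6^2 + 6 + 5  →[6↦7]→  2·7^2 + 7 + 5 = 110  −1 ⇒ G_5=109
G_5=109  [base 7] 2·7^2 + 7 + 4  →[7↦8]→  2·8^2 + 8 + 4 = 140  −1 ⇒ G_6=139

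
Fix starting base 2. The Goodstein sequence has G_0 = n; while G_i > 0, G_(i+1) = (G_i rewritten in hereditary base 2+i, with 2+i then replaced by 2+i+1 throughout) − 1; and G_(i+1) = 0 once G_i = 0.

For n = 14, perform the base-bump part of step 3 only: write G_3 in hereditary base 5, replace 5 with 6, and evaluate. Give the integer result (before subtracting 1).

[0] 14 ≡ 2^(2 + 1) + 2^2 + 2 (base 2). Lift 3: 111. −1: 110.
[1] 110 ≡ 3^(3 + 1) + 3^3 + 2 (base 3). Lift 4: 1282. −1: 1281.
[2] 1281 ≡ 4^(4 + 1) + 4^4 + 1 (base 4). Lift 5: 18751. −1: 18750.
[3] 18750 ≡ 5^(5 + 1) + 5^5 (base 5). Lift 6: 326592. −1: 326591.

326592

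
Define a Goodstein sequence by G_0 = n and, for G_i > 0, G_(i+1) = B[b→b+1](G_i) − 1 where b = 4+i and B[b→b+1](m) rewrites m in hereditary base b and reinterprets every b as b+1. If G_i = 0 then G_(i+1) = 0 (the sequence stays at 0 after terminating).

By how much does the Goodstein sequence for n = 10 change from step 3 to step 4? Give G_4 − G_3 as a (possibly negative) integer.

10 —HB4→ 2·4 + 2 —bump→ 2·5 + 2 = 12 —(−1)→ 11
11 —HB5→ 2·5 + 1 —bump→ 2·6 + 1 = 13 —(−1)→ 12
12 —HB6→ 2·6 —bump→ 2·7 = 14 —(−1)→ 13
13 —HB7→ 7 + 6 —bump→ 8 + 6 = 14 —(−1)→ 13

0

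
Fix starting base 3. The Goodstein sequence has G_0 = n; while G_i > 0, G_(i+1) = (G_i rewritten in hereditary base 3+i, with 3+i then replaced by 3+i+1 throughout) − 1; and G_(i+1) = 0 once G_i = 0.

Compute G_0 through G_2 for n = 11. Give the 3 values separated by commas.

11 —HB3→ 3^2 + 2 —bump→ 4^2 + 2 = 18 —(−1)→ 17
17 —HB4→ 4^2 + 1 —bump→ 5^2 + 1 = 26 —(−1)→ 25

11, 17, 25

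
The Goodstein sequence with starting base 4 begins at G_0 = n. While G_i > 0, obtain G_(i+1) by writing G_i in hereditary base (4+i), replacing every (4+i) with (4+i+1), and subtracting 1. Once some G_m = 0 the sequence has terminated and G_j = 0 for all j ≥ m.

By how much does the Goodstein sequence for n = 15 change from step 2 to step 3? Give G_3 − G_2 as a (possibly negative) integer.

2

i=0: 15 = 3·4 + 3 (b=4); 4→5: 3·5 + 3 = 18; 18−1 = 17
i=1: 17 = 3·5 + 2 (b=5); 5→6: 3·6 + 2 = 20; 20−1 = 19
i=2: 19 = 3·6 + 1 (b=6); 6→7: 3·7 + 1 = 22; 22−1 = 21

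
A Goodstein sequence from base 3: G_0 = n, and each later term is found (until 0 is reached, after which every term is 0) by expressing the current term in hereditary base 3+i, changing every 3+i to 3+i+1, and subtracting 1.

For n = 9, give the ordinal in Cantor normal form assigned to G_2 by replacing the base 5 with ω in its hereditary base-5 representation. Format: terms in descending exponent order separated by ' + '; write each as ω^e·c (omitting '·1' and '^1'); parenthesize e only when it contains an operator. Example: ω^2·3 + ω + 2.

G_0=9  [base 3] 3^2  →[3↦4]→  4^2 = 16  −1 ⇒ G_1=15
G_1=15  [base 4] 3·4 + 3  →[4↦5]→  3·5 + 3 = 18  −1 ⇒ G_2=17
G_2=17  [base 5] 3·5 + 2  →[5↦6]→  3·6 + 2 = 20  −1 ⇒ G_3=19

ω·3 + 2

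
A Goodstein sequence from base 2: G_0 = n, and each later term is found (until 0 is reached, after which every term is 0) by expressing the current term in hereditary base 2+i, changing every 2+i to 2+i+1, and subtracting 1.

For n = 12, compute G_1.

12 —HB2→ 2^(2 + 1) + 2^2 —bump→ 3^(3 + 1) + 3^3 = 108 —(−1)→ 107
107 —HB3→ 3^(3 + 1) + 2·3^2 + 2·3 + 2 —bump→ 4^(4 + 1) + 2·4^2 + 2·4 + 2 = 1066 —(−1)→ 1065

107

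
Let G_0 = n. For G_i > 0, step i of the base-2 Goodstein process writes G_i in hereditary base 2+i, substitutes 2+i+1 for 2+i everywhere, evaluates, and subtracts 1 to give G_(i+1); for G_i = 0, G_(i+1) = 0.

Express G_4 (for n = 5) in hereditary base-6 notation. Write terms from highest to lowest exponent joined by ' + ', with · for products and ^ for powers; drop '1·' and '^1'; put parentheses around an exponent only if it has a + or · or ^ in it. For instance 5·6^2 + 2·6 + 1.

3·6^3 + 3·6^2 + 3·6 + 1

step 0: 5 = 2^2 + 1; sub 3 for 2: 3^3 + 1; = 28; G_1 = 28−1 = 27
step 1: 27 = 3^3; sub 4 for 3: 4^4; = 256; G_2 = 256−1 = 255
step 2: 255 = 3·4^3 + 3·4^2 + 3·4 + 3; sub 5 for 4: 3·5^3 + 3·5^2 + 3·5 + 3; = 468; G_3 = 468−1 = 467
step 3: 467 = 3·5^3 + 3·5^2 + 3·5 + 2; sub 6 for 5: 3·6^3 + 3·6^2 + 3·6 + 2; = 776; G_4 = 776−1 = 775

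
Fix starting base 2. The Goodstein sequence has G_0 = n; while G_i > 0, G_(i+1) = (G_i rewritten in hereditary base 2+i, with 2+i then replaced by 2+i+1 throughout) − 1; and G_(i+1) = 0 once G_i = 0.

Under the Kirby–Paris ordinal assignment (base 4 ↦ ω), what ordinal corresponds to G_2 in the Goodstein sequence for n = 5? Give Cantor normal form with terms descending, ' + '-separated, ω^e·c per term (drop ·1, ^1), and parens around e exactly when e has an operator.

ω^3·3 + ω^2·3 + ω·3 + 3

i=0: 5 = 2^2 + 1 (b=2); 2→3: 3^3 + 1 = 28; 28−1 = 27
i=1: 27 = 3^3 (b=3); 3→4: 4^4 = 256; 256−1 = 255
i=2: 255 = 3·4^3 + 3·4^2 + 3·4 + 3 (b=4); 4→5: 3·5^3 + 3·5^2 + 3·5 + 3 = 468; 468−1 = 467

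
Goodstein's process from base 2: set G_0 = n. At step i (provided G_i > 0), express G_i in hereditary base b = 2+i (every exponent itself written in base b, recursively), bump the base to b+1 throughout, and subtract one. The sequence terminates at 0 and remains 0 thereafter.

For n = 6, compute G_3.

base 2: 6 = 2^2 + 2; at 3: 3^3 + 3 = 30; next = 29
base 3: 29 = 3^3 + 2; at 4: 4^4 + 2 = 258; next = 257
base 4: 257 = 4^4 + 1; at 5: 5^5 + 1 = 3126; next = 3125
base 5: 3125 = 5^5; at 6: 6^6 = 46656; next = 46655

3125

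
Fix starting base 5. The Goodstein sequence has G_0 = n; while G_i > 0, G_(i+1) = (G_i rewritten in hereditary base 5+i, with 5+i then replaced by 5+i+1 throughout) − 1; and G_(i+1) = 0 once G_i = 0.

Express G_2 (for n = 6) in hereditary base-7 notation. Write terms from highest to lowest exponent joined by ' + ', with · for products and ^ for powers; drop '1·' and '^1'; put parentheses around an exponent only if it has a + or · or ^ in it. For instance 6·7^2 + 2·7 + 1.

6

6 —HB5→ 5 + 1 —bump→ 6 + 1 = 7 —(−1)→ 6
6 —HB6→ 6 —bump→ 7 = 7 —(−1)→ 6
6 —HB7→ 6 —bump→ 6 = 6 —(−1)→ 5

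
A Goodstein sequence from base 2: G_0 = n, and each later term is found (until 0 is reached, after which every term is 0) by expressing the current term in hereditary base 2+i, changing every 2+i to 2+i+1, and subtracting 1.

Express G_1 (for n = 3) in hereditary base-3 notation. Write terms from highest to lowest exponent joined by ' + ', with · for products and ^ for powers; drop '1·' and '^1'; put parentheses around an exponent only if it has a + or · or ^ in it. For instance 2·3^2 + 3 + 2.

3 —HB2→ 2 + 1 —bump→ 3 + 1 = 4 —(−1)→ 3
3 —HB3→ 3 —bump→ 4 = 4 —(−1)→ 3

3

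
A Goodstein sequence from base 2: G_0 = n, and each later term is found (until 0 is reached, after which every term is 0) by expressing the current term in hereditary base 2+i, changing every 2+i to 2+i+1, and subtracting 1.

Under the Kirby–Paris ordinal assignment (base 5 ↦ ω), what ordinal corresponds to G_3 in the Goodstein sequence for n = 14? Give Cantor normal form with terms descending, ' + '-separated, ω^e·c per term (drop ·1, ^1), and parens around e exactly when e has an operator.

G_0 = 14. HB_2(14) = 2^(2 + 1) + 2^2 + 2. Bump = 111. G_1 = 110.
G_1 = 110. HB_3(110) = 3^(3 + 1) + 3^3 + 2. Bump = 1282. G_2 = 1281.
G_2 = 1281. HB_4(1281) = 4^(4 + 1) + 4^4 + 1. Bump = 18751. G_3 = 18750.
G_3 = 18750. HB_5(18750) = 5^(5 + 1) + 5^5. Bump = 326592. G_4 = 326591.

ω^(ω + 1) + ω^ω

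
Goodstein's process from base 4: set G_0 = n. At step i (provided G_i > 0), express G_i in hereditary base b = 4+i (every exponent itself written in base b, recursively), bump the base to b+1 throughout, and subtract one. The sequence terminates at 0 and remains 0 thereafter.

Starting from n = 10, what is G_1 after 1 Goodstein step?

11

G_0=10  [base 4] 2·4 + 2  →[4↦5]→  2·5 + 2 = 12  −1 ⇒ G_1=11
G_1=11  [base 5] 2·5 + 1  →[5↦6]→  2·6 + 1 = 13  −1 ⇒ G_2=12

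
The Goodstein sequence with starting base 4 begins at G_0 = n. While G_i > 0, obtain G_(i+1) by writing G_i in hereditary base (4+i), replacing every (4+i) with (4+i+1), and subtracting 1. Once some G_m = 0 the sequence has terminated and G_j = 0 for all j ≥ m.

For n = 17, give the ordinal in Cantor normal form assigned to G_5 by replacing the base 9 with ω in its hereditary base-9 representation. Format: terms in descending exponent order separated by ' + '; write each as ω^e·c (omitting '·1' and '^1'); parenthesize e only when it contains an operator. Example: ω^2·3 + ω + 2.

(0) 17|_4 = 4^2 + 1 ↦ 5^2 + 1|_5 = 26 ⇒ 25
(1) 25|_5 = 5^2 ↦ 6^2|_6 = 36 ⇒ 35
(2) 35|_6 = 5·6 + 5 ↦ 5·7 + 5|_7 = 40 ⇒ 39
(3) 39|_7 = 5·7 + 4 ↦ 5·8 + 4|_8 = 44 ⇒ 43
(4) 43|_8 = 5·8 + 3 ↦ 5·9 + 3|_9 = 48 ⇒ 47

ω·5 + 2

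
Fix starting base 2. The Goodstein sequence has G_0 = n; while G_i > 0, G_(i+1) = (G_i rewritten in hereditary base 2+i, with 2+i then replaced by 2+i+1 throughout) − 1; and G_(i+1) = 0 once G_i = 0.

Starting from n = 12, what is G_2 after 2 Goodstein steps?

1065

i=0: 12 = 2^(2 + 1) + 2^2 (b=2); 2→3: 3^(3 + 1) + 3^3 = 108; 108−1 = 107
i=1: 107 = 3^(3 + 1) + 2·3^2 + 2·3 + 2 (b=3); 3→4: 4^(4 + 1) + 2·4^2 + 2·4 + 2 = 1066; 1066−1 = 1065
i=2: 1065 = 4^(4 + 1) + 2·4^2 + 2·4 + 1 (b=4); 4→5: 5^(5 + 1) + 2·5^2 + 2·5 + 1 = 15686; 15686−1 = 15685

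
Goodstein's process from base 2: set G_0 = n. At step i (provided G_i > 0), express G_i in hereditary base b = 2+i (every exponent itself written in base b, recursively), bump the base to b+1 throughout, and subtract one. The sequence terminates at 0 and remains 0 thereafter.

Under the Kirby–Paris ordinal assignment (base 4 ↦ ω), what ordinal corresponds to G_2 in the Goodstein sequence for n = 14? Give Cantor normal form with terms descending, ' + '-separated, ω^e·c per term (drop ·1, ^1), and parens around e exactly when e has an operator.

ω^(ω + 1) + ω^ω + 1

14 —HB2→ 2^(2 + 1) + 2^2 + 2 —bump→ 3^(3 + 1) + 3^3 + 3 = 111 —(−1)→ 110
110 —HB3→ 3^(3 + 1) + 3^3 + 2 —bump→ 4^(4 + 1) + 4^4 + 2 = 1282 —(−1)→ 1281
1281 —HB4→ 4^(4 + 1) + 4^4 + 1 —bump→ 5^(5 + 1) + 5^5 + 1 = 18751 —(−1)→ 18750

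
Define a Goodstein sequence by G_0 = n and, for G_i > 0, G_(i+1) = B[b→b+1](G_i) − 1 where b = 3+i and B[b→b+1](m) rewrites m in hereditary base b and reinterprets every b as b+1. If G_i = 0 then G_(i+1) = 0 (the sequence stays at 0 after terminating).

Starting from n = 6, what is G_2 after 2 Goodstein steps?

i=0: 6 = 2·3 (b=3); 3→4: 2·4 = 8; 8−1 = 7
i=1: 7 = 4 + 3 (b=4); 4→5: 5 + 3 = 8; 8−1 = 7
i=2: 7 = 5 + 2 (b=5); 5→6: 6 + 2 = 8; 8−1 = 7

7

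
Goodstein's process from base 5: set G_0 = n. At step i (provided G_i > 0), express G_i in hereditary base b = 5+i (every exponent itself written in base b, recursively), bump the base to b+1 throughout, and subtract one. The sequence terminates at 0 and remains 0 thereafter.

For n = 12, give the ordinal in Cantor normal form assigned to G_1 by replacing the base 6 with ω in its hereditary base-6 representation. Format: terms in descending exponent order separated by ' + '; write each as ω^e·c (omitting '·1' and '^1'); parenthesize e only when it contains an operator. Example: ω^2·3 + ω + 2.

ω·2 + 1

G_0=12  [base 5] 2·5 + 2  →[5↦6]→  2·6 + 2 = 14  −1 ⇒ G_1=13
G_1=13  [base 6] 2·6 + 1  →[6↦7]→  2·7 + 1 = 15  −1 ⇒ G_2=14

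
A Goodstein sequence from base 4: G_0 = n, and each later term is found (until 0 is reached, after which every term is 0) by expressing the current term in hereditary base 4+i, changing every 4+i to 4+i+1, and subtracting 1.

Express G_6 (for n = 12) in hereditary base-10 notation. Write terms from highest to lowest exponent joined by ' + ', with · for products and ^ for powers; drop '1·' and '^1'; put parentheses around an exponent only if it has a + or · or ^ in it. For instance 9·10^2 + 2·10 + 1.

10 + 9

(0) 12|_4 = 3·4 ↦ 3·5|_5 = 15 ⇒ 14
(1) 14|_5 = 2·5 + 4 ↦ 2·6 + 4|_6 = 16 ⇒ 15
(2) 15|_6 = 2·6 + 3 ↦ 2·7 + 3|_7 = 17 ⇒ 16
(3) 16|_7 = 2·7 + 2 ↦ 2·8 + 2|_8 = 18 ⇒ 17
(4) 17|_8 = 2·8 + 1 ↦ 2·9 + 1|_9 = 19 ⇒ 18
(5) 18|_9 = 2·9 ↦ 2·10|_10 = 20 ⇒ 19
(6) 19|_10 = 10 + 9 ↦ 11 + 9|_11 = 20 ⇒ 19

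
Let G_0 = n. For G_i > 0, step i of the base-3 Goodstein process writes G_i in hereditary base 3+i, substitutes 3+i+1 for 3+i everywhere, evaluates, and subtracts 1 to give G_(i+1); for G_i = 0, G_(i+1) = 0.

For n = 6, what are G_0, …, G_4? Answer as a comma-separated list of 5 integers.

6, 7, 7, 7, 7

G_0=6  [base 3] 2·3  →[3↦4]→  2·4 = 8  −1 ⇒ G_1=7
G_1=7  [base 4] 4 + 3  →[4↦5]→  5 + 3 = 8  −1 ⇒ G_2=7
G_2=7  [base 5] 5 + 2  →[5↦6]→  6 + 2 = 8  −1 ⇒ G_3=7
G_3=7  [base 6] 6 + 1  →[6↦7]→  7 + 1 = 8  −1 ⇒ G_4=7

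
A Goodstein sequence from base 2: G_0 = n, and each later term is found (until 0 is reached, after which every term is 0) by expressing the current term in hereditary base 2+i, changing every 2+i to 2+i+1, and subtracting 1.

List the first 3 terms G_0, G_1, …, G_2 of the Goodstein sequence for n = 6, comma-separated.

6, 29, 257

i=0: 6 = 2^2 + 2 (b=2); 2→3: 3^3 + 3 = 30; 30−1 = 29
i=1: 29 = 3^3 + 2 (b=3); 3→4: 4^4 + 2 = 258; 258−1 = 257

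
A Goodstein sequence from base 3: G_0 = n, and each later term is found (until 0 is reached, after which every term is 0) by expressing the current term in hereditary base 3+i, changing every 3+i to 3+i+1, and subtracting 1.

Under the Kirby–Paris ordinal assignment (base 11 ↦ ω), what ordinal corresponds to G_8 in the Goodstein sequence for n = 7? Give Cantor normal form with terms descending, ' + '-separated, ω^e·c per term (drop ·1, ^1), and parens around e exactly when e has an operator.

7 —HB3→ 2·3 + 1 —bump→ 2·4 + 1 = 9 —(−1)→ 8
8 —HB4→ 2·4 —bump→ 2·5 = 10 —(−1)→ 9
9 —HB5→ 5 + 4 —bump→ 6 + 4 = 10 —(−1)→ 9
9 —HB6→ 6 + 3 —bump→ 7 + 3 = 10 —(−1)→ 9
9 —HB7→ 7 + 2 —bump→ 8 + 2 = 10 —(−1)→ 9
9 —HB8→ 8 + 1 —bump→ 9 + 1 = 10 —(−1)→ 9
9 —HB9→ 9 —bump→ 10 = 10 —(−1)→ 9
9 —HB10→ 9 —bump→ 9 = 9 —(−1)→ 8

8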